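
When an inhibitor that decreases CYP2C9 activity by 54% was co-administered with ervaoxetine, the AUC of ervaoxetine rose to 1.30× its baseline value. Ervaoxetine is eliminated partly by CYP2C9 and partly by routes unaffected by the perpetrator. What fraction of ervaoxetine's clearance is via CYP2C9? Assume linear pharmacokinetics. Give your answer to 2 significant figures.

0.43

Let fm be the CYP2C9 fraction. New clearance relative to baseline = fm × 0.46 + (1 − fm).
AUC ratio = 1 / (new CL fraction), so new CL fraction = 1 / 1.30 = 0.7692.
fm × 0.46 + 1 − fm = 0.7692  ⇒  fm × (0.46 − 1) = −0.2308  ⇒  fm = 0.43.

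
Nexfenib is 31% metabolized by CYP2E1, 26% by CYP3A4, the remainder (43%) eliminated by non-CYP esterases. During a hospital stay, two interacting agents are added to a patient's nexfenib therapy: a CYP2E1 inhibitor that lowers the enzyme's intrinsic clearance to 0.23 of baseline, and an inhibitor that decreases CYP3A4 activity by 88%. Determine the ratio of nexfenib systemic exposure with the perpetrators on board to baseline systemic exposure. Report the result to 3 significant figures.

1.88

CYP2E1: 0.31 × 0.23 = 0.0713
CYP3A4: 0.26 × 0.12 = 0.0312
Other: 0.43 (unchanged)
Relative clearance = 0.0713 + 0.0312 + 0.43 = 0.5325.
Net systemic exposure ratio = 1 / 0.5325 = 1.88.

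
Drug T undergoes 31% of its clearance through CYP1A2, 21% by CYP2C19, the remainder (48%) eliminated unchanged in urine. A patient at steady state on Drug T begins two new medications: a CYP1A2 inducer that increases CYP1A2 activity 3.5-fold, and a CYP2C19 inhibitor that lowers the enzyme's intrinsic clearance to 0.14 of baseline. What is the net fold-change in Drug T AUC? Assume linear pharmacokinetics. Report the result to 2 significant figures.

The CYP1A2 pathway (31% of clearance) increases to 3.5× activity: 0.31 × 3.5 = 1.085.
The CYP2C19 pathway (21% of clearance) is reduced to 0.14× activity: 0.21 × 0.14 = 0.0294.
Non-CYP routes (48%) are unchanged.
New clearance relative to baseline: 1.085 + 0.0294 + 0.48 = 1.5944.
Because AUC varies inversely with clearance, the combined effect is 1 / 1.5944 = 0.63.

0.63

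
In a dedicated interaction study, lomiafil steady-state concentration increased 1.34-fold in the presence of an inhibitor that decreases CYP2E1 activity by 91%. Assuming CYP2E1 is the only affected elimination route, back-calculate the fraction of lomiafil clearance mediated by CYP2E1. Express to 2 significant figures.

0.28

Let fm be the CYP2E1 fraction. New clearance relative to baseline = fm × 0.09 + (1 − fm).
Steady-state concentration ratio = 1 / (new CL fraction), so new CL fraction = 1 / 1.34 = 0.7463.
fm × 0.09 + 1 − fm = 0.7463  ⇒  fm × (0.09 − 1) = −0.2537  ⇒  fm = 0.28.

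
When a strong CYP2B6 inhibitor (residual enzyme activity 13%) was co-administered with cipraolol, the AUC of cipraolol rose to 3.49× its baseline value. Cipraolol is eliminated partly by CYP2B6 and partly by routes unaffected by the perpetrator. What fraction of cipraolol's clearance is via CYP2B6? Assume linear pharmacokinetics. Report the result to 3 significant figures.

0.820

CL'/CL = 1 / 3.49 = 0.2865
0.13·fm + (1 − fm) = 0.2865
fm = (0.2865 − 1) / (0.13 − 1) = 0.820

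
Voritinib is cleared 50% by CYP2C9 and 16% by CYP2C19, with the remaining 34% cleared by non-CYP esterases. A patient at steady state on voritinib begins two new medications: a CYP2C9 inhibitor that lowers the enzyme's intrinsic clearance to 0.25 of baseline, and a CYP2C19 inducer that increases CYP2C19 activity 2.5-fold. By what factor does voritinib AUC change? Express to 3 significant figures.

The CYP2C9 pathway (50% of clearance) drops to 0.25× activity: 0.5 × 0.25 = 0.125.
The CYP2C19 pathway (16% of clearance) is boosted to 2.5× activity: 0.16 × 2.5 = 0.4.
The remaining 34% of clearance is unaffected.
New clearance relative to baseline: 0.125 + 0.4 + 0.34 = 0.865.
Net AUC ratio = 1 / 0.865 = 1.16.

1.16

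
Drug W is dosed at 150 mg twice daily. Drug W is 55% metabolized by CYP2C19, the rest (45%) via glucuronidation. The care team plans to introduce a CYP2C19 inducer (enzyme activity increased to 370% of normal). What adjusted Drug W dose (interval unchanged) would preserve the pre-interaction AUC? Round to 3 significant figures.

The CYP2C19 pathway (55% of clearance) increases to 3.7× activity: 0.55 × 3.7 = 2.035.
The remaining 45% of clearance is unaffected.
New clearance relative to baseline: 2.035 + 0.45 = 2.485.
Css,avg = (dose rate)/CL, so holding Css fixed requires dose ∝ CL: 150 × 2.485 = 373 mg.

373 mg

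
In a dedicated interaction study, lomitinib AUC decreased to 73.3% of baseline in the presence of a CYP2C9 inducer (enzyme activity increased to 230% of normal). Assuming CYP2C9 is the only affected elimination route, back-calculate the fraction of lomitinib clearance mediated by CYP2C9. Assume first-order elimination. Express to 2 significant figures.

0.28

CL'/CL = 1 / 0.733 = 1.364
2.3·fm + (1 − fm) = 1.364
fm = (1.364 − 1) / (2.3 − 1) = 0.28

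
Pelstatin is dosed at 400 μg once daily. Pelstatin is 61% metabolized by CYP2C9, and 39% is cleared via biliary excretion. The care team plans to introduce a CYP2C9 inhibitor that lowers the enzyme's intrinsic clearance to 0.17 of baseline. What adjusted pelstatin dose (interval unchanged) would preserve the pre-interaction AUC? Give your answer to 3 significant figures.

197 μg

CYP2C9: 0.61 × 0.17 = 0.1037
Other: 0.39 (unchanged)
CL_new/CL_old = 0.1037 + 0.39 = 0.4937.
To maintain the same steady-state level, dose must scale with clearance: new dose = 400 × 0.4937 = 197 μg.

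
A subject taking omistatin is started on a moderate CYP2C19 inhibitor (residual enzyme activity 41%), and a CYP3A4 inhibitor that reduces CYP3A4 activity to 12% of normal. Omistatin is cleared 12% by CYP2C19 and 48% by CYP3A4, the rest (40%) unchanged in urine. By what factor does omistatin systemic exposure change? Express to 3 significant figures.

The CYP2C19 pathway (12% of clearance) falls to 0.41× activity: 0.12 × 0.41 = 0.0492.
The CYP3A4 pathway (48% of clearance) is reduced to 0.12× activity: 0.48 × 0.12 = 0.0576.
The remaining 40% of clearance is unaffected.
Relative clearance = 0.0492 + 0.0576 + 0.4 = 0.5068.
Systemic exposure ∝ 1/CL: fold-change = 1 / 0.5068 = 1.97.

1.97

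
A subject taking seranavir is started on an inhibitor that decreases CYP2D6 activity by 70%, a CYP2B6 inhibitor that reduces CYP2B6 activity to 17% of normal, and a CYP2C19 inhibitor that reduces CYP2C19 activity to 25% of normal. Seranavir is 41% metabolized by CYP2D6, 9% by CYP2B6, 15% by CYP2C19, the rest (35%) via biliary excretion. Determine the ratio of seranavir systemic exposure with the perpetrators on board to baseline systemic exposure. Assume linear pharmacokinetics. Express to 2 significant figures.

1.9

CYP2D6: 0.41 × 0.3 = 0.123
CYP2B6: 0.09 × 0.17 = 0.0153
CYP2C19: 0.15 × 0.25 = 0.0375
Other: 0.35 (unchanged)
CL_new/CL_old = 0.123 + 0.0153 + 0.0375 + 0.35 = 0.5258.
Systemic exposure ∝ 1/CL: fold-change = 1 / 0.5258 = 1.9.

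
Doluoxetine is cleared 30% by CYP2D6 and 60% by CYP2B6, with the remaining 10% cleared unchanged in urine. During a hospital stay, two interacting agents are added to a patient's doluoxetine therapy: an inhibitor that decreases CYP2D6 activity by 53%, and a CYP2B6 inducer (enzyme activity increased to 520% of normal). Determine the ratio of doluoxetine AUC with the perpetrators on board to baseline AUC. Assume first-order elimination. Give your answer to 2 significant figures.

CYP2D6: 0.3 × 0.47 = 0.141
CYP2B6: 0.6 × 5.2 = 3.12
Other: 0.1 (unchanged)
New clearance relative to baseline: 0.141 + 3.12 + 0.1 = 3.361.
Net AUC ratio = 1 / 3.361 = 0.30.

0.30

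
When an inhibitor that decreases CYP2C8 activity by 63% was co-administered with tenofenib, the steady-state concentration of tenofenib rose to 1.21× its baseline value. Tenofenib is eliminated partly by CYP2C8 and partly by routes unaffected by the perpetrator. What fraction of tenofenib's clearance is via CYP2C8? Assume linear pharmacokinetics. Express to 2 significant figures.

0.28

Call the CYP2C8 fraction fm. After the interaction, CL_new/CL_old = fm × 0.37 + (1 − fm).
Steady-state concentration ratio = 1 / (new CL fraction), so new CL fraction = 1 / 1.21 = 0.8264.
fm × 0.37 + 1 − fm = 0.8264  ⇒  fm × (0.37 − 1) = −0.1736  ⇒  fm = 0.28.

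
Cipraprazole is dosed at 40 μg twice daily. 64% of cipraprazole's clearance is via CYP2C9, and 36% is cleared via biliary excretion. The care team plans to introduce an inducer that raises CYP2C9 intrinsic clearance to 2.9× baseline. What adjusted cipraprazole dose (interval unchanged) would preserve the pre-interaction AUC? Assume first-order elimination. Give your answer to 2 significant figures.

89 μg

The CYP2C9 pathway (64% of clearance) increases to 2.9× activity: 0.64 × 2.9 = 1.856.
Non-CYP routes (36%) are unchanged.
Relative clearance = 1.856 + 0.36 = 2.216.
Exposure is unchanged when dose changes in proportion to clearance. New dose = 40 μg × 2.216 = 89 μg.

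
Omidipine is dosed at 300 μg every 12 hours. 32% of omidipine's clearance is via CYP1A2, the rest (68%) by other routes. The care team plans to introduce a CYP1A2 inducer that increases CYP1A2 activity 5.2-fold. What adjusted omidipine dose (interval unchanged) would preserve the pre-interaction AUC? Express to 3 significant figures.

703 μg

CYP1A2: 0.32 × 5.2 = 1.664
Other: 0.68 (unchanged)
New clearance relative to baseline: 1.664 + 0.68 = 2.344.
Css,avg = (dose rate)/CL, so holding Css fixed requires dose ∝ CL: 300 × 2.344 = 703 μg.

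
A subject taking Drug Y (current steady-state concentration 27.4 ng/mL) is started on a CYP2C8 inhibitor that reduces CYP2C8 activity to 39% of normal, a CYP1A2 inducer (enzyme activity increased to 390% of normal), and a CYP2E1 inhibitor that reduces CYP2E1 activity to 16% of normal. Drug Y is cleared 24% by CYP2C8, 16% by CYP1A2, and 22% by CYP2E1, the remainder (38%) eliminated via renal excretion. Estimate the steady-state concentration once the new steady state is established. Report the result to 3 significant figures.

24.2 ng/mL

CYP2C8: 0.24 × 0.39 = 0.0936
CYP1A2: 0.16 × 3.9 = 0.624
CYP2E1: 0.22 × 0.16 = 0.0352
Other: 0.38 (unchanged)
CL_new/CL_old = 0.0936 + 0.624 + 0.0352 + 0.38 = 1.1328.
New steady-state concentration = 27.4 / 1.1328 = 24.2 ng/mL (concentration scales inversely with clearance).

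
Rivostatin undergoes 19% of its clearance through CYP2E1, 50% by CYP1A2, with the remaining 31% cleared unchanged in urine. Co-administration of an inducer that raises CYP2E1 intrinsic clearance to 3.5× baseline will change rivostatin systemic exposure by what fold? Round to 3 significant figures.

0.678

The CYP2E1 pathway (19% of clearance) increases to 3.5× activity: 0.19 × 3.5 = 0.665.
CYP1A2 (50%) and the residual 31% are unaffected.
CL_new/CL_old = 0.665 + 0.5 + 0.31 = 1.475.
Since systemic exposure ∝ 1/CL, the ratio is 1 / 1.475 = 0.678.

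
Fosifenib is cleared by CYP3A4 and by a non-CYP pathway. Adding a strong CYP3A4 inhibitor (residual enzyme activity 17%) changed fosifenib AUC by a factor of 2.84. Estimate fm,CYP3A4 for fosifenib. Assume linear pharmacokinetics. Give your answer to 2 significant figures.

Let fm be the CYP3A4 fraction. New clearance relative to baseline = fm × 0.17 + (1 − fm).
AUC ratio = 1 / (new CL fraction), so new CL fraction = 1 / 2.84 = 0.3521.
fm × 0.17 + 1 − fm = 0.3521  ⇒  fm × (0.17 − 1) = −0.6479  ⇒  fm = 0.78.

0.78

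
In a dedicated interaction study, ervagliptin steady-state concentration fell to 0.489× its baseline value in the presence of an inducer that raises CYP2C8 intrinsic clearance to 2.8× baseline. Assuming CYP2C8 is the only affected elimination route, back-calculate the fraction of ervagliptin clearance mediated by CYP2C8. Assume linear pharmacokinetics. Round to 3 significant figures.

CL'/CL = 1 / 0.489 = 2.045
2.8·fm + (1 − fm) = 2.045
fm = (2.045 − 1) / (2.8 − 1) = 0.581

0.581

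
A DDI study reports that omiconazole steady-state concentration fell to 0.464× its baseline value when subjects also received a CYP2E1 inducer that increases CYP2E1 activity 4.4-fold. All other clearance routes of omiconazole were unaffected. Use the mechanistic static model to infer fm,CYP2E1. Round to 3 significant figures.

0.340

Let fm be the CYP2E1 fraction. New clearance relative to baseline = fm × 4.4 + (1 − fm).
Steady-state concentration ratio = 1 / (new CL fraction), so new CL fraction = 1 / 0.464 = 2.155.
fm × 4.4 + 1 − fm = 2.155  ⇒  fm × (4.4 − 1) = 1.155  ⇒  fm = 0.340.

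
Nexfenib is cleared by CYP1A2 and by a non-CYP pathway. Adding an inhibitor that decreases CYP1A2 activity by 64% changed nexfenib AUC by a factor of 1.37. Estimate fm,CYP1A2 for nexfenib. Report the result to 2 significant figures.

Let fm be the CYP1A2 fraction. New clearance relative to baseline = fm × 0.36 + (1 − fm).
AUC ratio = 1 / (new CL fraction), so new CL fraction = 1 / 1.37 = 0.7299.
fm × 0.36 + 1 − fm = 0.7299  ⇒  fm × (0.36 − 1) = −0.2701  ⇒  fm = 0.42.

0.42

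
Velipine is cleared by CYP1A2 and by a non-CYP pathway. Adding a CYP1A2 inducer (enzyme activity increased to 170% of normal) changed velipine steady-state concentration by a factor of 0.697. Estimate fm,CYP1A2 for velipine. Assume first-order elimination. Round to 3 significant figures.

0.621

Let x = fm,CYP1A2. Because steady-state concentration ∝ 1/CL, relative clearance rose to 1/0.697 = 1.435.
Setting x·1.7 + (1 − x) = 1.435 and solving: x = (1.435 − 1)/(1.7 − 1) = 0.621.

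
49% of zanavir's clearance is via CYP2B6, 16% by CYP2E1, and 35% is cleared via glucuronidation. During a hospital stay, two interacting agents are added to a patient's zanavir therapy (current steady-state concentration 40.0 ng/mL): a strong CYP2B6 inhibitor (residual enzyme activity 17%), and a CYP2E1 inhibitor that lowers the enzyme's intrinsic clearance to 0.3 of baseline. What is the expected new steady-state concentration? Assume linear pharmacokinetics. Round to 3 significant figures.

CYP2B6: 0.49 × 0.17 = 0.0833
CYP2E1: 0.16 × 0.3 = 0.048
Other: 0.35 (unchanged)
Relative clearance = 0.0833 + 0.048 + 0.35 = 0.4813.
Steady-state concentration ∝ 1/CL: new value = 40.0 / 0.4813 = 83.1 ng/mL.

83.1 ng/mL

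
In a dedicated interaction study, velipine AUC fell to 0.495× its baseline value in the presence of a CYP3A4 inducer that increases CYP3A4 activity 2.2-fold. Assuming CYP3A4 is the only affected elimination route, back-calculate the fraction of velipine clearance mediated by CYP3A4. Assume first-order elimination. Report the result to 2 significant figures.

0.85

CL'/CL = 1 / 0.495 = 2.02
2.2·fm + (1 − fm) = 2.02
fm = (2.02 − 1) / (2.2 − 1) = 0.85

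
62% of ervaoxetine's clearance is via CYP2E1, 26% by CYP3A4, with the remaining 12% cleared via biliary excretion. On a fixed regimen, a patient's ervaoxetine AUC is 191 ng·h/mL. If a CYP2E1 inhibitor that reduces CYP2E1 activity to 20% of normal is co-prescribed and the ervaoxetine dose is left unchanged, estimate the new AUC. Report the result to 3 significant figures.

The CYP2E1 pathway (62% of clearance) falls to 0.2× activity: 0.62 × 0.2 = 0.124.
CYP3A4 (26%) and the residual 12% are unaffected.
CL_new/CL_old = 0.124 + 0.26 + 0.12 = 0.504.
New AUC = baseline ÷ relative clearance = 191 / 0.504 = 379 ng·h/mL.

379 ng·h/mL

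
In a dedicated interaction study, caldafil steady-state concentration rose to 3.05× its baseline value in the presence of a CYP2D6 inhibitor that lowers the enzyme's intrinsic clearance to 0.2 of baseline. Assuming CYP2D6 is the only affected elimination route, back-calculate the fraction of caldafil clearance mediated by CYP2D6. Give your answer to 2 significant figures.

0.84

Let x = fm,CYP2D6. Because steady-state concentration ∝ 1/CL, relative clearance fell to 1/3.05 = 0.3279.
Setting x·0.2 + (1 − x) = 0.3279 and solving: x = (0.3279 − 1)/(0.2 − 1) = 0.84.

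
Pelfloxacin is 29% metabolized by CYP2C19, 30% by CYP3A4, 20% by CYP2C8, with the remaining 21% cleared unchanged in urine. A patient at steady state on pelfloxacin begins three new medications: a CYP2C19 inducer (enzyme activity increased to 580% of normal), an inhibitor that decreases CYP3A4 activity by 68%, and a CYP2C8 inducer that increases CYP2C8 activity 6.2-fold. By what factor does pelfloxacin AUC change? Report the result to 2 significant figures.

The CYP2C19 pathway (29% of clearance) rises to 5.8× activity: 0.29 × 5.8 = 1.682.
The CYP3A4 pathway (30% of clearance) drops to 0.32× activity: 0.3 × 0.32 = 0.096.
The CYP2C8 pathway (20% of clearance) is boosted to 6.2× activity: 0.2 × 6.2 = 1.24.
The remaining 21% of clearance is unaffected.
Relative clearance = 1.682 + 0.096 + 1.24 + 0.21 = 3.228.
AUC ∝ 1/CL: fold-change = 1 / 3.228 = 0.31.

0.31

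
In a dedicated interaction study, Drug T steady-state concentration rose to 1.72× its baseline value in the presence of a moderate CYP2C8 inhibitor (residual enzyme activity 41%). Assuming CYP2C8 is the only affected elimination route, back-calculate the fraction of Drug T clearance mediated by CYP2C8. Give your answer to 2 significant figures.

0.71

Let fm be the CYP2C8 fraction. New clearance relative to baseline = fm × 0.41 + (1 − fm).
Steady-state concentration ratio = 1 / (new CL fraction), so new CL fraction = 1 / 1.72 = 0.5814.
fm × 0.41 + 1 − fm = 0.5814  ⇒  fm × (0.41 − 1) = −0.4186  ⇒  fm = 0.71.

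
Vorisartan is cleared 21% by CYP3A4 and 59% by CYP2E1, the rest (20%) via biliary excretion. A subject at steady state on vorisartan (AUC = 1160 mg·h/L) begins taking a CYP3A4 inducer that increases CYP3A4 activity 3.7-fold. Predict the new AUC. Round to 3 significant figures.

CYP3A4: 0.21 × 3.7 = 0.777
CYP2E1: 0.59 (unchanged)
Other: 0.2 (unchanged)
CL_new/CL_old = 0.777 + 0.59 + 0.2 = 1.567.
With dosing unchanged, AUC scales as 1/CL: 1160 / 1.567 = 740 mg·h/L.

740 mg·h/L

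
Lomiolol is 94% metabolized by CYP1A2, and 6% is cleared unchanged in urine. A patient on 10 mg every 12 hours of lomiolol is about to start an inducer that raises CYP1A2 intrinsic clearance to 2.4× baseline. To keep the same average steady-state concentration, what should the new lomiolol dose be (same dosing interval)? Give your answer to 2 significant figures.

23 mg

The CYP1A2 pathway (94% of clearance) is boosted to 2.4× activity: 0.94 × 2.4 = 2.256.
Non-CYP routes (6%) are unchanged.
CL_new/CL_old = 2.256 + 0.06 = 2.316.
To maintain the same steady-state level, dose must scale with clearance: new dose = 10 × 2.316 = 23 mg.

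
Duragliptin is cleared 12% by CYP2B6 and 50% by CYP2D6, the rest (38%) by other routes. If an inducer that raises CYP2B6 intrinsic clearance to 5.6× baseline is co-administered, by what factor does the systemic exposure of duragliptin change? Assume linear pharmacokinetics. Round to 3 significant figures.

0.644

The CYP2B6 pathway (12% of clearance) is boosted to 5.6× activity: 0.12 × 5.6 = 0.672.
CYP2D6 (50%) and the residual 38% are unaffected.
New clearance relative to baseline: 0.672 + 0.5 + 0.38 = 1.552.
Since systemic exposure ∝ 1/CL, the ratio is 1 / 1.552 = 0.644.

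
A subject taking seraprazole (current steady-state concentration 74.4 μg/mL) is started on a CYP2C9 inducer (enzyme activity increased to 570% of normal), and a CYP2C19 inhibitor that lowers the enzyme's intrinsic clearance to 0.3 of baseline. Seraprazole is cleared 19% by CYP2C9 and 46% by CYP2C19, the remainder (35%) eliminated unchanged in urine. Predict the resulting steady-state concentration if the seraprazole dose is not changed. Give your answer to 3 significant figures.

47.4 μg/mL

The CYP2C9 pathway (19% of clearance) is boosted to 5.7× activity: 0.19 × 5.7 = 1.083.
The CYP2C19 pathway (46% of clearance) is reduced to 0.3× activity: 0.46 × 0.3 = 0.138.
Non-CYP routes (35%) are unchanged.
New clearance relative to baseline: 1.083 + 0.138 + 0.35 = 1.571.
Dividing the baseline by the relative clearance: 74.4 / 1.571 = 47.4 μg/mL.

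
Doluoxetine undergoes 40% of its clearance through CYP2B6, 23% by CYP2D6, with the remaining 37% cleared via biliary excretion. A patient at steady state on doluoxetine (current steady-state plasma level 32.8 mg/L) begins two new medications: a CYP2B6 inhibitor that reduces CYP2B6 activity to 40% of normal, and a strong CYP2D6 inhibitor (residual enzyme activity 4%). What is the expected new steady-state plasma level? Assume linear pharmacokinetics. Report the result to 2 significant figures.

The CYP2B6 pathway (40% of clearance) falls to 0.4× activity: 0.4 × 0.4 = 0.16.
The CYP2D6 pathway (23% of clearance) is reduced to 0.04× activity: 0.23 × 0.04 = 0.0092.
Non-CYP routes (37%) are unchanged.
CL_new/CL_old = 0.16 + 0.0092 + 0.37 = 0.5392.
Dividing the baseline by the relative clearance: 32.8 / 0.5392 = 61 mg/L.

61 mg/L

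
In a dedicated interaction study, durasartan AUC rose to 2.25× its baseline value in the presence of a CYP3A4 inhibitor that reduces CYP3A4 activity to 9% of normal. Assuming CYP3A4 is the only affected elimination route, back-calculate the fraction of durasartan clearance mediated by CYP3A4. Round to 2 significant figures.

CL'/CL = 1 / 2.25 = 0.4444
0.09·fm + (1 − fm) = 0.4444
fm = (0.4444 − 1) / (0.09 − 1) = 0.61

0.61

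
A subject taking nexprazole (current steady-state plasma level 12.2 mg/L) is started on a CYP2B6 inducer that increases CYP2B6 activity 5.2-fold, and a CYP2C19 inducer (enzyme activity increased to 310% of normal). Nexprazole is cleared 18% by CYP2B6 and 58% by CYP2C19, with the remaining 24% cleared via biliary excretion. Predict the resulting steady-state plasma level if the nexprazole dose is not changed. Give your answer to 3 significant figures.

The CYP2B6 pathway (18% of clearance) is boosted to 5.2× activity: 0.18 × 5.2 = 0.936.
The CYP2C19 pathway (58% of clearance) rises to 3.1× activity: 0.58 × 3.1 = 1.798.
The remaining 24% of clearance is unaffected.
CL_new/CL_old = 0.936 + 1.798 + 0.24 = 2.974.
Steady-state plasma level ∝ 1/CL: new value = 12.2 / 2.974 = 4.10 mg/L.

4.10 mg/L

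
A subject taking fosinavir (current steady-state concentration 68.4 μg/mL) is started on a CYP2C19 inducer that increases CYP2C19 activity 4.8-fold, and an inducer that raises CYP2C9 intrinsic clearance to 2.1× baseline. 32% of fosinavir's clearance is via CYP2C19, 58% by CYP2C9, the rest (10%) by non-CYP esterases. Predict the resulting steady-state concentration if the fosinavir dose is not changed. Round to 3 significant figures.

24.0 μg/mL

The CYP2C19 pathway (32% of clearance) is boosted to 4.8× activity: 0.32 × 4.8 = 1.536.
The CYP2C9 pathway (58% of clearance) rises to 2.1× activity: 0.58 × 2.1 = 1.218.
Non-CYP routes (10%) are unchanged.
CL_new/CL_old = 1.536 + 1.218 + 0.1 = 2.854.
Steady-state concentration ∝ 1/CL: new value = 68.4 / 2.854 = 24.0 μg/mL.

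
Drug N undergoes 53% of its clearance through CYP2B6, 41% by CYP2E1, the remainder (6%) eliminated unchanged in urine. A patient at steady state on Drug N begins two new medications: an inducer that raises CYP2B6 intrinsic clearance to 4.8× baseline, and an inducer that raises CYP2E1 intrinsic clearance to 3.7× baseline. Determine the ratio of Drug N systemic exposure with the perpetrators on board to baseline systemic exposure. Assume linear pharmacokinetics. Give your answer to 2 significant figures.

The CYP2B6 pathway (53% of clearance) increases to 4.8× activity: 0.53 × 4.8 = 2.544.
The CYP2E1 pathway (41% of clearance) is boosted to 3.7× activity: 0.41 × 3.7 = 1.517.
Non-CYP routes (6%) are unchanged.
CL_new/CL_old = 2.544 + 1.517 + 0.06 = 4.121.
Systemic exposure ∝ 1/CL: fold-change = 1 / 4.121 = 0.24.

0.24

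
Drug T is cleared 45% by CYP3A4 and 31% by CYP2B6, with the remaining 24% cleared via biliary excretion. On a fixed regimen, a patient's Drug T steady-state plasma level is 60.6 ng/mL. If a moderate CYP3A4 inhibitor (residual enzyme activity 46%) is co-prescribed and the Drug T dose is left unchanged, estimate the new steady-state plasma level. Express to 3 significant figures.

The CYP3A4 pathway (45% of clearance) falls to 0.46× activity: 0.45 × 0.46 = 0.207.
CYP2B6 (31%) and the residual 24% are unaffected.
New clearance relative to baseline: 0.207 + 0.31 + 0.24 = 0.757.
New steady-state plasma level = baseline ÷ relative clearance = 60.6 / 0.757 = 80.1 ng/mL.

80.1 ng/mL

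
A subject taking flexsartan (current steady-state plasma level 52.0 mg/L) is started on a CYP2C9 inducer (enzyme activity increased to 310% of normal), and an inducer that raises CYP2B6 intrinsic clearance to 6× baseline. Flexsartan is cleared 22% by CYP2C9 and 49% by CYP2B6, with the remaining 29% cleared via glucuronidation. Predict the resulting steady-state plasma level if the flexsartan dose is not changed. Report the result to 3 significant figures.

13.3 mg/L

The CYP2C9 pathway (22% of clearance) increases to 3.1× activity: 0.22 × 3.1 = 0.682.
The CYP2B6 pathway (49% of clearance) increases to 6× activity: 0.49 × 6 = 2.94.
Non-CYP routes (29%) are unchanged.
Relative clearance = 0.682 + 2.94 + 0.29 = 3.912.
Steady-state plasma level ∝ 1/CL: new value = 52.0 / 3.912 = 13.3 mg/L.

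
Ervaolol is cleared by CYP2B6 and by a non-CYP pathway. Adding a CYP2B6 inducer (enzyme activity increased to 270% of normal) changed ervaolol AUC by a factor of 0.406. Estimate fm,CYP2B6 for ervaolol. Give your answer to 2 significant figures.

0.86

Let fm be the CYP2B6 fraction. New clearance relative to baseline = fm × 2.7 + (1 − fm).
AUC ratio = 1 / (new CL fraction), so new CL fraction = 1 / 0.406 = 2.463.
fm × 2.7 + 1 − fm = 2.463  ⇒  fm × (2.7 − 1) = 1.463  ⇒  fm = 0.86.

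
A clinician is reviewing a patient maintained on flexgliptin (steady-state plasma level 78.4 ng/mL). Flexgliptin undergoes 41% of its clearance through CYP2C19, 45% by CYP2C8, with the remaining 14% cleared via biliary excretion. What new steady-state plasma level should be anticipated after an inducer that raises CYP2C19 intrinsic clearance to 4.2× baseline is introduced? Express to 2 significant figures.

CYP2C19: 0.41 × 4.2 = 1.722
CYP2C8: 0.45 (unchanged)
Other: 0.14 (unchanged)
CL_new/CL_old = 1.722 + 0.45 + 0.14 = 2.312.
New steady-state plasma level = baseline ÷ relative clearance = 78.4 / 2.312 = 34 ng/mL.

34 ng/mL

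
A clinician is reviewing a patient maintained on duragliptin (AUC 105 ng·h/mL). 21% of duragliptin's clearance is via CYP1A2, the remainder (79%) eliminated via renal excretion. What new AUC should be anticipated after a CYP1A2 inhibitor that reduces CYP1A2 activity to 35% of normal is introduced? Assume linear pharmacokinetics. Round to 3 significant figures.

122 ng·h/mL

CYP1A2: 0.21 × 0.35 = 0.0735
Other: 0.79 (unchanged)
CL_new/CL_old = 0.0735 + 0.79 = 0.8635.
AUC ∝ 1/CL, so new value = 105 / 0.8635 = 122 ng·h/mL.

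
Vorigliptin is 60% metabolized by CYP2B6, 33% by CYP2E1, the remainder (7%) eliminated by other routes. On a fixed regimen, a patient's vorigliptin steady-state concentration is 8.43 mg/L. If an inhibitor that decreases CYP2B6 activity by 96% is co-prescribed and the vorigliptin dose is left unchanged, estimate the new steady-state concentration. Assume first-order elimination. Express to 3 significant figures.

19.9 mg/L

The CYP2B6 pathway (60% of clearance) drops to 0.04× activity: 0.6 × 0.04 = 0.024.
CYP2E1 (33%) and the residual 7% are unaffected.
CL_new/CL_old = 0.024 + 0.33 + 0.07 = 0.424.
With dosing unchanged, steady-state concentration scales as 1/CL: 8.43 / 0.424 = 19.9 mg/L.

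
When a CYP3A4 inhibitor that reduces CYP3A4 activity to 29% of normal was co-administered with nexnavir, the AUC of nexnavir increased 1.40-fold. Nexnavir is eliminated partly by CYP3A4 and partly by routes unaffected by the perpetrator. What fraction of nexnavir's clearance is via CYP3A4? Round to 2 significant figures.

Let x = fm,CYP3A4. Because AUC ∝ 1/CL, relative clearance fell to 1/1.40 = 0.7143.
Only the CYP3A4 route changed, so 0.7143 = x·0.29 + (1 − x), giving x = 0.40.

0.40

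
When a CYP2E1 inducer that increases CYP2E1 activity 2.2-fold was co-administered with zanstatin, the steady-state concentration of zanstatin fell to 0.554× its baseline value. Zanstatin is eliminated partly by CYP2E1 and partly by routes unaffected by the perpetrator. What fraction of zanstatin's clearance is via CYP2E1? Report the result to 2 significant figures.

CL'/CL = 1 / 0.554 = 1.805
2.2·fm + (1 − fm) = 1.805
fm = (1.805 − 1) / (2.2 − 1) = 0.67

0.67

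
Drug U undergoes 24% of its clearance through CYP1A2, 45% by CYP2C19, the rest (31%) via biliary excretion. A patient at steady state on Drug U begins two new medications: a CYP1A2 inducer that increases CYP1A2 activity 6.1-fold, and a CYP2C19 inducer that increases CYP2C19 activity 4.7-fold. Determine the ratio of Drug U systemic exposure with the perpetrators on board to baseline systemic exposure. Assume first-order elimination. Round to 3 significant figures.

0.257

The CYP1A2 pathway (24% of clearance) increases to 6.1× activity: 0.24 × 6.1 = 1.464.
The CYP2C19 pathway (45% of clearance) is boosted to 4.7× activity: 0.45 × 4.7 = 2.115.
Non-CYP routes (31%) are unchanged.
Relative clearance = 1.464 + 2.115 + 0.31 = 3.889.
Because systemic exposure varies inversely with clearance, the combined effect is 1 / 3.889 = 0.257.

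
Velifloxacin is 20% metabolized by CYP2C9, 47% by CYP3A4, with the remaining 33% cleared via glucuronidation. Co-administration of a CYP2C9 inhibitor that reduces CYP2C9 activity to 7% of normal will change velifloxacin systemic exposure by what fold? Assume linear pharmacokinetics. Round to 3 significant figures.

1.23

The CYP2C9 pathway (20% of clearance) drops to 0.07× activity: 0.2 × 0.07 = 0.014.
CYP3A4 (47%) and the residual 33% are unaffected.
CL_new/CL_old = 0.014 + 0.47 + 0.33 = 0.814.
Systemic exposure ratio = CL_old/CL_new = 1 / 0.814 = 1.23.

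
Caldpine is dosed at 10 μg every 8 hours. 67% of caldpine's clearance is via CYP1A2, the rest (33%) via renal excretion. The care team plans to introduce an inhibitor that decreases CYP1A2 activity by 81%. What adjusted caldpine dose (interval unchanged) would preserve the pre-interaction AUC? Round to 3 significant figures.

4.57 μg

CYP1A2: 0.67 × 0.19 = 0.1273
Other: 0.33 (unchanged)
Relative clearance = 0.1273 + 0.33 = 0.4573.
Exposure is unchanged when dose changes in proportion to clearance. New dose = 10 μg × 0.4573 = 4.57 μg.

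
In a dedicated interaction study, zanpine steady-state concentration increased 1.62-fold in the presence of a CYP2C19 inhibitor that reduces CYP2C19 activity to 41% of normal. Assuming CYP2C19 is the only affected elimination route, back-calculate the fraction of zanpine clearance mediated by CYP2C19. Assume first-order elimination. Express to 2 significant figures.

CL'/CL = 1 / 1.62 = 0.6173
0.41·fm + (1 − fm) = 0.6173
fm = (0.6173 − 1) / (0.41 − 1) = 0.65

0.65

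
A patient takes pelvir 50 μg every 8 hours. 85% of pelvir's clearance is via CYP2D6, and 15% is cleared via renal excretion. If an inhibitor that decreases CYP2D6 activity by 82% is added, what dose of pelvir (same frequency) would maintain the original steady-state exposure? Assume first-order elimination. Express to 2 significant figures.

The CYP2D6 pathway (85% of clearance) is reduced to 0.18× activity: 0.85 × 0.18 = 0.153.
Non-CYP routes (15%) are unchanged.
Relative clearance = 0.153 + 0.15 = 0.303.
To maintain the same steady-state level, dose must scale with clearance: new dose = 50 × 0.303 = 15 μg.

15 μg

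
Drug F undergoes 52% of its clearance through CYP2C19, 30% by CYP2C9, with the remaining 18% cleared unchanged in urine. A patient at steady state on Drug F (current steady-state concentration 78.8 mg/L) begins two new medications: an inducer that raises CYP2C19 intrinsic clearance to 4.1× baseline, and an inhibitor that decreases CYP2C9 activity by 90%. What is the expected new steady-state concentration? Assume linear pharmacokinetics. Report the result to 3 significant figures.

The CYP2C19 pathway (52% of clearance) rises to 4.1× activity: 0.52 × 4.1 = 2.132.
The CYP2C9 pathway (30% of clearance) drops to 0.1× activity: 0.3 × 0.1 = 0.03.
Non-CYP routes (18%) are unchanged.
CL_new/CL_old = 2.132 + 0.03 + 0.18 = 2.342.
Dividing the baseline by the relative clearance: 78.8 / 2.342 = 33.6 mg/L.

33.6 mg/L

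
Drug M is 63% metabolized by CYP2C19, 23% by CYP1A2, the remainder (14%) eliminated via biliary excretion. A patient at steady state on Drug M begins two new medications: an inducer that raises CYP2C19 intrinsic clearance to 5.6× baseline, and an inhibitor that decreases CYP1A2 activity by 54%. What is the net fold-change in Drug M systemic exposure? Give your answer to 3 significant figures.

The CYP2C19 pathway (63% of clearance) rises to 5.6× activity: 0.63 × 5.6 = 3.528.
The CYP1A2 pathway (23% of clearance) is reduced to 0.46× activity: 0.23 × 0.46 = 0.1058.
The remaining 14% of clearance is unaffected.
CL_new/CL_old = 3.528 + 0.1058 + 0.14 = 3.7738.
Because systemic exposure varies inversely with clearance, the combined effect is 1 / 3.7738 = 0.265.

0.265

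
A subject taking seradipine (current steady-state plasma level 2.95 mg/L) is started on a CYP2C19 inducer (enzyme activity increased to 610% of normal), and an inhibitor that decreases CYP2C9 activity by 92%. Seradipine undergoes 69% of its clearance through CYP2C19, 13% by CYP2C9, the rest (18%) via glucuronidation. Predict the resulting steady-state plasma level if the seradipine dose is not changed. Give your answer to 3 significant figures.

CYP2C19: 0.69 × 6.1 = 4.209
CYP2C9: 0.13 × 0.08 = 0.0104
Other: 0.18 (unchanged)
New clearance relative to baseline: 4.209 + 0.0104 + 0.18 = 4.3994.
New steady-state plasma level = 2.95 / 4.3994 = 0.671 mg/L (concentration scales inversely with clearance).

0.671 mg/L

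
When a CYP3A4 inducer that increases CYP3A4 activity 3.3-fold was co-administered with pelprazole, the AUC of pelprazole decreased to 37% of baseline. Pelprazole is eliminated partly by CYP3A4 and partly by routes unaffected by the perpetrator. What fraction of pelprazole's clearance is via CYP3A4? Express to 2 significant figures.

CL'/CL = 1 / 0.370 = 2.703
3.3·fm + (1 − fm) = 2.703
fm = (2.703 − 1) / (3.3 − 1) = 0.74

0.74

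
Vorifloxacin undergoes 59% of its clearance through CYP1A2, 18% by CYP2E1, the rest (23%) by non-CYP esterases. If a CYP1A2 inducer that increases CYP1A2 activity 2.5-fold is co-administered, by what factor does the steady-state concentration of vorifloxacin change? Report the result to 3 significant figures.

CYP1A2: 0.59 × 2.5 = 1.475
CYP2E1: 0.18 (unchanged)
Other: 0.23 (unchanged)
Relative clearance = 1.475 + 0.18 + 0.23 = 1.885.
Since steady-state concentration ∝ 1/CL, the ratio is 1 / 1.885 = 0.531.

0.531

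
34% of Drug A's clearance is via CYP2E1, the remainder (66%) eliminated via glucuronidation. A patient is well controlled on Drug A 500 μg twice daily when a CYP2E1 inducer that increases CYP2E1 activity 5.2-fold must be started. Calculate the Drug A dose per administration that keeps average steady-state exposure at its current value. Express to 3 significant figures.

CYP2E1: 0.34 × 5.2 = 1.768
Other: 0.66 (unchanged)
CL_new/CL_old = 1.768 + 0.66 = 2.428.
To maintain the same steady-state level, dose must scale with clearance: new dose = 500 × 2.428 = 1.21 × 10³ μg.

1.21 × 10³ μg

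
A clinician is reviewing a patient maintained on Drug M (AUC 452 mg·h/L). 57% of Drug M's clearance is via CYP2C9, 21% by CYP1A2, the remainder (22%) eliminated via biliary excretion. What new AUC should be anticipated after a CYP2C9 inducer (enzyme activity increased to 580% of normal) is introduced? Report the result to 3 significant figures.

121 mg·h/L

The CYP2C9 pathway (57% of clearance) rises to 5.8× activity: 0.57 × 5.8 = 3.306.
CYP1A2 (21%) and the residual 22% are unaffected.
CL_new/CL_old = 3.306 + 0.21 + 0.22 = 3.736.
New AUC = baseline ÷ relative clearance = 452 / 3.736 = 121 mg·h/L.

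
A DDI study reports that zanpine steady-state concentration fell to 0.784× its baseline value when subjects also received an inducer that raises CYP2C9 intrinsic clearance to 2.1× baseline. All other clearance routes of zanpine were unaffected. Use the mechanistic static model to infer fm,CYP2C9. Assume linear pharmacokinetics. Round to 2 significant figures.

0.25

CL'/CL = 1 / 0.784 = 1.276
2.1·fm + (1 − fm) = 1.276
fm = (1.276 − 1) / (2.1 − 1) = 0.25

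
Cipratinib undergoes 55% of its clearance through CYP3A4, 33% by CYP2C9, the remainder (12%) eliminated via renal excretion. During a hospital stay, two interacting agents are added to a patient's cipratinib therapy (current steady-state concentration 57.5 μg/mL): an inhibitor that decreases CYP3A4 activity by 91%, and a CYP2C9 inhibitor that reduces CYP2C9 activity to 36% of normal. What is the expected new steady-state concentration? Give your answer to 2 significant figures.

The CYP3A4 pathway (55% of clearance) falls to 0.09× activity: 0.55 × 0.09 = 0.0495.
The CYP2C9 pathway (33% of clearance) drops to 0.36× activity: 0.33 × 0.36 = 0.1188.
Non-CYP routes (12%) are unchanged.
New clearance relative to baseline: 0.0495 + 0.1188 + 0.12 = 0.2883.
Steady-state concentration ∝ 1/CL: new value = 57.5 / 0.2883 = 2.0 × 10² μg/mL.

2.0 × 10² μg/mL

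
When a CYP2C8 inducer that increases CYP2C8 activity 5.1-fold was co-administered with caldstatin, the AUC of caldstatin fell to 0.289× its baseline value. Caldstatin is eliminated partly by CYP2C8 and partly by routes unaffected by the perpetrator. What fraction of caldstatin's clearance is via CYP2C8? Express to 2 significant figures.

0.60

Let x = fm,CYP2C8. Because AUC ∝ 1/CL, relative clearance rose to 1/0.289 = 3.46.
Only the CYP2C8 route changed, so 3.46 = x·5.1 + (1 − x), giving x = 0.60.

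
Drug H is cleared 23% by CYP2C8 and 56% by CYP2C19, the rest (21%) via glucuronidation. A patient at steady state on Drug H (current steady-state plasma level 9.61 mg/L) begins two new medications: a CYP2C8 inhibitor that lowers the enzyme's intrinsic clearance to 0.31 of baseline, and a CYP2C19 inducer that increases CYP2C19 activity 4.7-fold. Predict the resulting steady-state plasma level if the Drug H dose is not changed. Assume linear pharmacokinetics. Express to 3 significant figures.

CYP2C8: 0.23 × 0.31 = 0.0713
CYP2C19: 0.56 × 4.7 = 2.632
Other: 0.21 (unchanged)
CL_new/CL_old = 0.0713 + 2.632 + 0.21 = 2.9133.
New steady-state plasma level = 9.61 / 2.9133 = 3.30 mg/L (concentration scales inversely with clearance).

3.30 mg/L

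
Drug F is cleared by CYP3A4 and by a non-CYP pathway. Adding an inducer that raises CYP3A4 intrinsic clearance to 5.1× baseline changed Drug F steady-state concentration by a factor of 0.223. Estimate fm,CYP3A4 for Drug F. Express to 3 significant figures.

Let fm be the CYP3A4 fraction. New clearance relative to baseline = fm × 5.1 + (1 − fm).
Steady-state concentration ratio = 1 / (new CL fraction), so new CL fraction = 1 / 0.223 = 4.484.
fm × 5.1 + 1 − fm = 4.484  ⇒  fm × (5.1 − 1) = 3.484  ⇒  fm = 0.850.

0.850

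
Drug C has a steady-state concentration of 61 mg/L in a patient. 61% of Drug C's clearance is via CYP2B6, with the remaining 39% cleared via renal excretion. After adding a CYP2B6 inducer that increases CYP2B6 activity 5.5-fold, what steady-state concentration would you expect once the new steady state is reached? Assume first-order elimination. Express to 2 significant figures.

The CYP2B6 pathway (61% of clearance) is boosted to 5.5× activity: 0.61 × 5.5 = 3.355.
The remaining 39% of clearance is unaffected.
CL_new/CL_old = 3.355 + 0.39 = 3.745.
With dosing unchanged, steady-state concentration scales as 1/CL: 61 / 3.745 = 16 mg/L.

16 mg/L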